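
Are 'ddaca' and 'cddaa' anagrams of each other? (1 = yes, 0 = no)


Sort characters of 'ddaca': 'aacdd'
Sort characters of 'cddaa': 'aacdd'
Sorted forms match -> they ARE anagrams
Result: 1

1


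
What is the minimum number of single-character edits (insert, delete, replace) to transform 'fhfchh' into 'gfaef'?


Building DP table for s1='fhfchh' (len 6) and s2='gfaef' (len 5):
       g  f  a  e  f
    0  1  2  3  4  5
  f 1  1  1  2  3  4
  h 2  2  2  2  3  4
  f 3  3  2  3  3  3
  c 4  4  3  3  4  4
  h 5  5  4  4  4  5
  h 6  6  5  5  5  5
Edit distance = dp[6][5] = 5

5


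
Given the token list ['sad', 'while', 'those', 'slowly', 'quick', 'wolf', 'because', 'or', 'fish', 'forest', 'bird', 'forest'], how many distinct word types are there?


Listing all tokens and tracking unique types:
  Token 1: 'sad' -> NEW (unique so far: 1)
  Token 2: 'while' -> NEW (unique so far: 2)
  Token 3: 'those' -> NEW (unique so far: 3)
  Token 4: 'slowly' -> NEW (unique so far: 4)
  Token 5: 'quick' -> NEW (unique so far: 5)
  Token 6: 'wolf' -> NEW (unique so far: 6)
  Token 7: 'because' -> NEW (unique so far: 7)
  Token 8: 'or' -> NEW (unique so far: 8)
  Token 9: 'fish' -> NEW (unique so far: 9)
  Token 10: 'forest' -> NEW (unique so far: 10)
  Token 11: 'bird' -> NEW (unique so far: 11)
  Token 12: 'forest' -> duplicate (unique so far: 11)
Unique types: ('because', 'bird', 'fish', 'forest', 'or', 'quick', 'sad', 'slowly', 'those', 'while', 'wolf')
Vocabulary size: 11

11


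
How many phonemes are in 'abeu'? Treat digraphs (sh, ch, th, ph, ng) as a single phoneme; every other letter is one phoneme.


Parsing 'abeu' greedily, digraphs first:
  'a' -> vowel phoneme (phonemes so far: 1)
  'b' -> consonant phoneme (phonemes so far: 2)
  'e' -> vowel phoneme (phonemes so far: 3)
  'u' -> vowel phoneme (phonemes so far: 4)
Total phonemes: 4

4


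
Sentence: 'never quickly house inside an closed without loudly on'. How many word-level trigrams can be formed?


Word trigrams from [9] words:
  Trigram 1: (never quickly house)
  Trigram 2: (quickly house inside)
  Trigram 3: (house inside an)
  Trigram 4: (inside an closed)
  Trigram 5: (an closed without)
  Trigram 6: (closed without loudly)
  Trigram 7: (without loudly on)
Total word trigrams: 9 - 2 = 7

7


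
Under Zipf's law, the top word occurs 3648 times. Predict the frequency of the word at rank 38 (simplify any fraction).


Zipf's law: freq(rank) = f1 / rank
f1 = 3648, rank = 38
freq = 3648 / 38
= 96

96


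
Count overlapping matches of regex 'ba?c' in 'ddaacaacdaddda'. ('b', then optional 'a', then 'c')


Pattern: ba?c means 'b', then optional 'a', then 'c'.
Scanning 'ddaacaacdaddda' position-by-position:
  Pos 0: window 'dda' -> no
  Pos 1: window 'daa' -> no
  Pos 2: window 'aac' -> no
  Pos 3: window 'aca' -> no
  Pos 4: window 'caa' -> no
  Pos 5: window 'aac' -> no
  Pos 6: window 'acd' -> no
  Pos 7: window 'cda' -> no
  Pos 8: window 'dad' -> no
  Pos 9: window 'add' -> no
  Pos 10: window 'ddd' -> no
  Pos 11: window 'dda' -> no
  Pos 12: window 'da' -> no
  Pos 13: window 'a' -> no
Total matches: 0

0


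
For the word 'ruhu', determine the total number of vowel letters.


Scanning each character of 'ruhu':
  Position 1: 'r' -> consonant (running count: 0)
  Position 2: 'u' -> vowel (running count: 1)
  Position 3: 'h' -> consonant (running count: 1)
  Position 4: 'u' -> vowel (running count: 2)
Total vowels: 2

2


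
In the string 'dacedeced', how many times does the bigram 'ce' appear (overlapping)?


Scanning 'dacedeced' for bigram 'ce':
  Position 0: 'da' -> no
  Position 1: 'ac' -> no
  Position 2: 'ce' -> MATCH
  Position 3: 'ed' -> no
  Position 4: 'de' -> no
  Position 5: 'ec' -> no
  Position 6: 'ce' -> MATCH
  Position 7: 'ed' -> no
Total matches: 2

2


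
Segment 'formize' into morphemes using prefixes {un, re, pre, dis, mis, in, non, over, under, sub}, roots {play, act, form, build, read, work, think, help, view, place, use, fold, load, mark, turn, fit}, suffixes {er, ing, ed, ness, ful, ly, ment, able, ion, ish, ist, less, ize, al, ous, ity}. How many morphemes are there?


Segmenting 'formize' against the inventory:
  'form' -> root (morpheme 1)
  'ize' -> suffix (morpheme 2)
Total morphemes: 2

2


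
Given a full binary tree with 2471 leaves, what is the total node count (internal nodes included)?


Leaf nodes (terminals): 2471
Internal nodes = n - 1 = 2471 - 1 = 2470
Total = leaves + internal = 2471 + 2470 = 4941

4941


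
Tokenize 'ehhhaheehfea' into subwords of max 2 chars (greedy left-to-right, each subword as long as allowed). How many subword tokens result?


'ehhhaheehfea' has 12 characters.
Chunking with max size 2:
  Chunk 1: 'eh' (positions 0-1)
  Chunk 2: 'hh' (positions 2-3)
  Chunk 3: 'ah' (positions 4-5)
  Chunk 4: 'ee' (positions 6-7)
  Chunk 5: 'hf' (positions 8-9)
  Chunk 6: 'ea' (positions 10-11)
Total chunks: ceil(12 / 2) = 6

6


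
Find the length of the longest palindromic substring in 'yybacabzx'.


Scanning 'yybacabzx' for palindromic substrings.
Substring at positions 2-6: 'bacab'.
Check: reverse('bacab') = 'bacab' -> palindrome confirmed.
Neighbouring characters ('y' / 'z') break symmetry, so it cannot extend further.
No longer palindromic substring exists; longest length = 5

5


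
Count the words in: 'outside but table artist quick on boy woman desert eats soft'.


Counting words by splitting on spaces:
  Word 1: 'outside'
  Word 2: 'but'
  Word 3: 'table'
  Word 4: 'artist'
  Word 5: 'quick'
  Word 6: 'on'
  Word 7: 'boy'
  Word 8: 'woman'
  Word 9: 'desert'
  Word 10: 'eats'
  Word 11: 'soft'
Total words: 11

11


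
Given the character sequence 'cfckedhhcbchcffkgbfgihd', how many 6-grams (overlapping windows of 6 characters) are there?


String 'cfckedhhcbchcffkgbfgihd' has length L = 23.
Number of overlapping n-grams = L - n + 1
Substituting: 23 - 6 + 1 = 18

18


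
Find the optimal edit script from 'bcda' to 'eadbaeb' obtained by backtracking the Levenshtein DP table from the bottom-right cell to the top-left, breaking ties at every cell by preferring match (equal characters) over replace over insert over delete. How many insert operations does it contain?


Edit distance = 5. Backtracking from cell (4, 7) with preference match > replace > insert > delete,
then listing the resulting alignment 'bcda' -> 'eadbaeb' left to right:
  Step 1: replace b->e
  Step 2: replace c->a
  Step 3: keep 'd'
  Step 4: insert 'b' [insertion #1]
  Step 5: keep 'a'
  Step 6: insert 'e' [insertion #2]
  Step 7: insert 'b' [insertion #3]
Total insertions: 3

3


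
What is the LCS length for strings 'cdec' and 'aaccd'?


DP table for LCS of 'cdec' and 'aaccd':
       a  a  c  c  d
    0  0  0  0  0  0
  c 0  0  0  1  1  1
  d 0  0  0  1  1  2
  e 0  0  0  1  1  2
  c 0  0  0  1  2  2
LCS: 'cd'
LCS length = 2

2


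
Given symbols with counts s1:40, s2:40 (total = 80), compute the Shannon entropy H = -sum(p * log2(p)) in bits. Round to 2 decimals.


Computing entropy H = -sum(p_i * log2(p_i)):
  s1: p = 40/80 = 0.5000, -p*log2(p) = 0.5000
  s2: p = 40/80 = 0.5000, -p*log2(p) = 0.5000
H = sum of terms = 1.0000
Rounded to 2 decimals: 1.00

1.00


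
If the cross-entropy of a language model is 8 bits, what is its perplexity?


Perplexity formula: PP = 2^H
H = 8
PP = 2^8
Steps: 2^1 = 2, 2^2 = 4, 2^3 = 8, 2^4 = 16, 2^5 = 32, 2^6 = 64, 2^7 = 128, 2^8 = 256
PP = 256

256


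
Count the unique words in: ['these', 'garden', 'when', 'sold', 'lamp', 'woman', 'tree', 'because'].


Listing all tokens and tracking unique types:
  Token 1: 'these' -> NEW (unique so far: 1)
  Token 2: 'garden' -> NEW (unique so far: 2)
  Token 3: 'when' -> NEW (unique so far: 3)
  Token 4: 'sold' -> NEW (unique so far: 4)
  Token 5: 'lamp' -> NEW (unique so far: 5)
  Token 6: 'woman' -> NEW (unique so far: 6)
  Token 7: 'tree' -> NEW (unique so far: 7)
  Token 8: 'because' -> NEW (unique so far: 8)
Unique types: ('because', 'garden', 'lamp', 'sold', 'these', 'tree', 'when', 'woman')
Vocabulary size: 8

8


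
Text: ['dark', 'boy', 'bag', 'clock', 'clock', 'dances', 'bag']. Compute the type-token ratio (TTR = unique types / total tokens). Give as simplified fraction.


Tokens: 7
Unique types: ('bag', 'boy', 'clock', 'dances', 'dark') = 5
TTR = 5/7
Already in lowest terms.

5/7


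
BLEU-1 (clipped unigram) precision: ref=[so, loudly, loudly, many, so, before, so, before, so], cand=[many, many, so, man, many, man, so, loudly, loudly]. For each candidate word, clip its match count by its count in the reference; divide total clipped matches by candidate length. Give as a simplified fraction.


Reference word counts: {'before': 2, 'loudly': 2, 'many': 1, 'so': 4}
Checking each candidate word (with clipping):
  'many' -> in reference (ref count 1, used 1/1) -> match (matches: 1)
  'many' -> ref count 1 already used up (1/1) -> clipped, no match (matches: 1)
  'so' -> in reference (ref count 4, used 1/4) -> match (matches: 2)
  'man' -> not in reference -> no match (matches: 2)
  'many' -> ref count 1 already used up (1/1) -> clipped, no match (matches: 2)
  'man' -> not in reference -> no match (matches: 2)
  'so' -> in reference (ref count 4, used 2/4) -> match (matches: 3)
  'loudly' -> in reference (ref count 2, used 1/2) -> match (matches: 4)
  'loudly' -> in reference (ref count 2, used 2/2) -> match (matches: 5)
Clipped matches: 5, Candidate length: 9
Precision = 5/9

5/9


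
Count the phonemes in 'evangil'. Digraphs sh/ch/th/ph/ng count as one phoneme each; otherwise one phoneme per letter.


Parsing 'evangil' greedily, digraphs first:
  'e' -> vowel phoneme (phonemes so far: 1)
  'v' -> consonant phoneme (phonemes so far: 2)
  'a' -> vowel phoneme (phonemes so far: 3)
  'ng' -> digraph (1 consonant phoneme) (phonemes so far: 4)
  'i' -> vowel phoneme (phonemes so far: 5)
  'l' -> consonant phoneme (phonemes so far: 6)
Total phonemes: 6

6


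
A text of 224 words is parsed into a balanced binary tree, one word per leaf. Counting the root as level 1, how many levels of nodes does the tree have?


In a balanced binary tree with n leaves the deepest leaf is ceil(log2(n)) edges below the root,
so counting node levels inclusive of root and leaves gives ceil(log2(n)) + 1 levels.
log2(224) = 7.8074
ceil(7.8074) = 8
levels = 8 + 1 = 9

9


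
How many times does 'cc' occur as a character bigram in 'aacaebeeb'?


Scanning 'aacaebeeb' for bigram 'cc':
  Position 0: 'aa' -> no
  Position 1: 'ac' -> no
  Position 2: 'ca' -> no
  Position 3: 'ae' -> no
  Position 4: 'eb' -> no
  Position 5: 'be' -> no
  Position 6: 'ee' -> no
  Position 7: 'eb' -> no
Total matches: 0

0


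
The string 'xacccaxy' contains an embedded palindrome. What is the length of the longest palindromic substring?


Scanning 'xacccaxy' for palindromic substrings.
Substring at positions 0-6: 'xacccax'.
Check: reverse('xacccax') = 'xacccax' -> palindrome confirmed.
Neighbouring characters ('-' / 'y') break symmetry, so it cannot extend further.
No longer palindromic substring exists; longest length = 7

7


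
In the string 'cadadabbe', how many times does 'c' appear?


Scanning 'cadadabbe' for 'c':
  Position 0: 'c' -> MATCH (count: 1)
Total occurrences of 'c': 1

1


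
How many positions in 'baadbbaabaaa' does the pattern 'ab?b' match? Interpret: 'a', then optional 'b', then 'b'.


Pattern: ab?b means 'a', then optional 'b', then 'b'.
Scanning 'baadbbaabaaa' position-by-position:
  Pos 0: window 'baa' -> no
  Pos 1: window 'aad' -> no
  Pos 2: window 'adb' -> no
  Pos 3: window 'dbb' -> no
  Pos 4: window 'bba' -> no
  Pos 5: window 'baa' -> no
  Pos 6: window 'aab' -> no
  Pos 7: window 'aba' -> MATCH
  Pos 8: window 'baa' -> no
  Pos 9: window 'aaa' -> no
  Pos 10: window 'aa' -> no
  Pos 11: window 'a' -> no
Total matches: 1

1


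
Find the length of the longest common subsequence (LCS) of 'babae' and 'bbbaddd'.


DP table for LCS of 'babae' and 'bbbaddd':
       b  b  b  a  d  d  d
    0  0  0  0  0  0  0  0
  b 0  1  1  1  1  1  1  1
  a 0  1  1  1  2  2  2  2
  b 0  1  2  2  2  2  2  2
  a 0  1  2  2  3  3  3  3
  e 0  1  2  2  3  3  3  3
LCS: 'bba'
LCS length = 3

3


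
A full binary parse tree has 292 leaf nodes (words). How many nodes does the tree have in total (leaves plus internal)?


Leaf nodes (terminals): 292
Internal nodes = n - 1 = 292 - 1 = 291
Total = leaves + internal = 292 + 291 = 583

583


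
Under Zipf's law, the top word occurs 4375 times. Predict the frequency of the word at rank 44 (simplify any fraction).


Zipf's law: freq(rank) = f1 / rank
f1 = 4375, rank = 44
freq = 4375 / 44
GCD(4375, 44) = 1
Simplified: 4375/44

4375/44


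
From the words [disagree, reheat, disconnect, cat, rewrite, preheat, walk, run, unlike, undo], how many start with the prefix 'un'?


Checking each word for prefix 'un':
  'disagree' -> no (count: 0)
  'reheat' -> no (count: 0)
  'disconnect' -> no (count: 0)
  'cat' -> no (count: 0)
  'rewrite' -> no (count: 0)
  'preheat' -> no (count: 0)
  'walk' -> no (count: 0)
  'run' -> no (count: 0)
  'unlike' -> YES, starts with 'un' (count: 1)
  'undo' -> YES, starts with 'un' (count: 2)
Total with prefix 'un': 2

2


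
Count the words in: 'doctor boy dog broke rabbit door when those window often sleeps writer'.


Counting words by splitting on spaces:
  Word 1: 'doctor'
  Word 2: 'boy'
  Word 3: 'dog'
  Word 4: 'broke'
  Word 5: 'rabbit'
  Word 6: 'door'
  Word 7: 'when'
  Word 8: 'those'
  Word 9: 'window'
  Word 10: 'often'
  Word 11: 'sleeps'
  Word 12: 'writer'
Total words: 12

12


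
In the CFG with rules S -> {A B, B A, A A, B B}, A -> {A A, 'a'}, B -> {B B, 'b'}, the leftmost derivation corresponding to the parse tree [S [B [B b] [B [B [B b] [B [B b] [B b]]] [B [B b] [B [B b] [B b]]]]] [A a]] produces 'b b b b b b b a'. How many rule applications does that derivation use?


Every bracketed nonterminal node [X ...] in the tree is produced by exactly one rule application.
Reading the tree off as a leftmost derivation:
  Step 1: S  =>  B A   (applied S -> B A)
  Step 2: B A  =>  B B A   (applied B -> B B)
  Step 3: B B A  =>  b B A   (applied B -> b)
  Step 4: b B A  =>  b B B A   (applied B -> B B)
  Step 5: b B B A  =>  b B B B A   (applied B -> B B)
  Step 6: b B B B A  =>  b b B B A   (applied B -> b)
  Step 7: b b B B A  =>  b b B B B A   (applied B -> B B)
  Step 8: b b B B B A  =>  b b b B B A   (applied B -> b)
  Step 9: b b b B B A  =>  b b b b B A   (applied B -> b)
  Step 10: b b b b B A  =>  b b b b B B A   (applied B -> B B)
  Step 11: b b b b B B A  =>  b b b b b B A   (applied B -> b)
  Step 12: b b b b b B A  =>  b b b b b B B A   (applied B -> B B)
  Step 13: b b b b b B B A  =>  b b b b b b B A   (applied B -> b)
  Step 14: b b b b b b B A  =>  b b b b b b b A   (applied B -> b)
  Step 15: b b b b b b b A  =>  b b b b b b b a   (applied A -> a)
Final yield: b b b b b b b a
Total rewrite steps: 15

15


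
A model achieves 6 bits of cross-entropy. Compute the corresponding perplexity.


Perplexity formula: PP = 2^H
H = 6
PP = 2^6
Steps: 2^1 = 2, 2^2 = 4, 2^3 = 8, 2^4 = 16, 2^5 = 32, 2^6 = 64
PP = 64

64


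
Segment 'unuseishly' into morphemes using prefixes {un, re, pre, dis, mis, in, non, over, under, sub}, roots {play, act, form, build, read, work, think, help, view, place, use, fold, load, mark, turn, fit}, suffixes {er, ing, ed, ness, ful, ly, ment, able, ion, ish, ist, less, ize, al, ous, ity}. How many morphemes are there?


Segmenting 'unuseishly' against the inventory:
  'un' -> prefix (morpheme 1)
  'use' -> root (morpheme 2)
  'ish' -> suffix (morpheme 3)
  'ly' -> suffix (morpheme 4)
Total morphemes: 4

4


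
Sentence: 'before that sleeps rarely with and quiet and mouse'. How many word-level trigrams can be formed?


Word trigrams from [9] words:
  Trigram 1: (before that sleeps)
  Trigram 2: (that sleeps rarely)
  Trigram 3: (sleeps rarely with)
  Trigram 4: (rarely with and)
  Trigram 5: (with and quiet)
  Trigram 6: (and quiet and)
  Trigram 7: (quiet and mouse)
Total word trigrams: 9 - 2 = 7

7


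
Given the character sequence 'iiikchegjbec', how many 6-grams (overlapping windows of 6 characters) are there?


String 'iiikchegjbec' has length L = 12.
Number of overlapping n-grams = L - n + 1
Substituting: 12 - 6 + 1 = 7

7


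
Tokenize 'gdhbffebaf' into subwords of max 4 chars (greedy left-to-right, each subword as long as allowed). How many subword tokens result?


'gdhbffebaf' has 10 characters.
Chunking with max size 4:
  Chunk 1: 'gdhb' (positions 0-3)
  Chunk 2: 'ffeb' (positions 4-7)
  Chunk 3: 'af' (positions 8-9)
Total chunks: ceil(10 / 4) = 3

3


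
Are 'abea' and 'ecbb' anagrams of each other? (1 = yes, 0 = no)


Sort characters of 'abea': 'aabe'
Sort characters of 'ecbb': 'bbce'
Sorted forms differ -> they are NOT anagrams
Result: 0

0


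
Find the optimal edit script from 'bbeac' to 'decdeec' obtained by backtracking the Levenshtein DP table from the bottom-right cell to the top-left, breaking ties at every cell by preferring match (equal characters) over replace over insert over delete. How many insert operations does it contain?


Edit distance = 5. Backtracking from cell (5, 7) with preference match > replace > insert > delete,
then listing the resulting alignment 'bbeac' -> 'decdeec' left to right:
  Step 1: insert 'd' [insertion #1]
  Step 2: insert 'e' [insertion #2]
  Step 3: replace b->c
  Step 4: replace b->d
  Step 5: keep 'e'
  Step 6: replace a->e
  Step 7: keep 'c'
Total insertions: 2

2


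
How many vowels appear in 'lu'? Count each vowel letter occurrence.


Scanning each character of 'lu':
  Position 1: 'l' -> consonant (running count: 0)
  Position 2: 'u' -> vowel (running count: 1)
Total vowels: 1

1


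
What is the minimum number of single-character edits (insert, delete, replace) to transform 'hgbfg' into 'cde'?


Building DP table for s1='hgbfg' (len 5) and s2='cde' (len 3):
       c  d  e
    0  1  2  3
  h 1  1  2  3
  g 2  2  2  3
  b 3  3  3  3
  f 4  4  4  4
  g 5  5  5  5
Edit distance = dp[5][3] = 5

5


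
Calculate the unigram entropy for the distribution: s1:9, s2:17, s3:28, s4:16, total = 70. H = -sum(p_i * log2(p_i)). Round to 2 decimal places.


Computing entropy H = -sum(p_i * log2(p_i)):
  s1: p = 9/70 = 0.1286, -p*log2(p) = 0.3805
  s2: p = 17/70 = 0.2429, -p*log2(p) = 0.4959
  s3: p = 28/70 = 0.4000, -p*log2(p) = 0.5288
  s4: p = 16/70 = 0.2286, -p*log2(p) = 0.4867
H = sum of terms = 1.8919
Rounded to 2 decimals: 1.89

1.89


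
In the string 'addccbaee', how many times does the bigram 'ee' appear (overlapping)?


Scanning 'addccbaee' for bigram 'ee':
  Position 0: 'ad' -> no
  Position 1: 'dd' -> no
  Position 2: 'dc' -> no
  Position 3: 'cc' -> no
  Position 4: 'cb' -> no
  Position 5: 'ba' -> no
  Position 6: 'ae' -> no
  Position 7: 'ee' -> MATCH
Total matches: 1

1


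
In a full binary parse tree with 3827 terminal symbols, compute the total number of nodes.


Leaf nodes (terminals): 3827
Internal nodes = n - 1 = 3827 - 1 = 3826
Total = leaves + internal = 3827 + 3826 = 7653

7653


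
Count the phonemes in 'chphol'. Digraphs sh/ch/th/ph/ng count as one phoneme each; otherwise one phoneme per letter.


Parsing 'chphol' greedily, digraphs first:
  'ch' -> digraph (1 consonant phoneme) (phonemes so far: 1)
  'ph' -> digraph (1 consonant phoneme) (phonemes so far: 2)
  'o' -> vowel phoneme (phonemes so far: 3)
  'l' -> consonant phoneme (phonemes so far: 4)
Total phonemes: 4

4


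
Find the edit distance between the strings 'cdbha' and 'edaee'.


Building DP table for s1='cdbha' (len 5) and s2='edaee' (len 5):
       e  d  a  e  e
    0  1  2  3  4  5
  c 1  1  2  3  4  5
  d 2  2  1  2  3  4
  b 3  3  2  2  3  4
  h 4  4  3  3  3  4
  a 5  5  4  3  4  4
Edit distance = dp[5][5] = 4

4


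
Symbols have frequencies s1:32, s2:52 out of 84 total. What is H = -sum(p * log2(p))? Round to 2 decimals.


Computing entropy H = -sum(p_i * log2(p_i)):
  s1: p = 32/84 = 0.3810, -p*log2(p) = 0.5304
  s2: p = 52/84 = 0.6190, -p*log2(p) = 0.4283
H = sum of terms = 0.9587
Rounded to 2 decimals: 0.96

0.96


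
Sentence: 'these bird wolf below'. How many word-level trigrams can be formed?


Word trigrams from [4] words:
  Trigram 1: (these bird wolf)
  Trigram 2: (bird wolf below)
Total word trigrams: 4 - 2 = 2

2


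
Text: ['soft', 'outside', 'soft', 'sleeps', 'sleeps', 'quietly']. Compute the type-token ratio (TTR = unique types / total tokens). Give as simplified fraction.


Tokens: 6
Unique types: ('outside', 'quietly', 'sleeps', 'soft') = 4
TTR = 4/6
Simplify: divide both by 2 -> 2/3
TTR = 2/3

2/3


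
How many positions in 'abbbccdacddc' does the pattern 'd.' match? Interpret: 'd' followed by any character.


Pattern: d. means 'd' followed by any character.
Scanning 'abbbccdacddc' position-by-position:
  Pos 0: window 'ab' -> no
  Pos 1: window 'bb' -> no
  Pos 2: window 'bb' -> no
  Pos 3: window 'bc' -> no
  Pos 4: window 'cc' -> no
  Pos 5: window 'cd' -> no
  Pos 6: window 'da' -> MATCH
  Pos 7: window 'ac' -> no
  Pos 8: window 'cd' -> no
  Pos 9: window 'dd' -> MATCH
  Pos 10: window 'dc' -> MATCH
  Pos 11: window 'c' -> no
Total matches: 3

3


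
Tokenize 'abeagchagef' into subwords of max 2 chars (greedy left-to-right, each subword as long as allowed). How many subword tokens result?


'abeagchagef' has 11 characters.
Chunking with max size 2:
  Chunk 1: 'ab' (positions 0-1)
  Chunk 2: 'ea' (positions 2-3)
  Chunk 3: 'gc' (positions 4-5)
  Chunk 4: 'ha' (positions 6-7)
  Chunk 5: 'ge' (positions 8-9)
  Chunk 6: 'f' (positions 10-10)
Total chunks: ceil(11 / 2) = 6

6


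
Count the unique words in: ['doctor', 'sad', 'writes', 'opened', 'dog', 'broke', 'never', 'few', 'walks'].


Listing all tokens and tracking unique types:
  Token 1: 'doctor' -> NEW (unique so far: 1)
  Token 2: 'sad' -> NEW (unique so far: 2)
  Token 3: 'writes' -> NEW (unique so far: 3)
  Token 4: 'opened' -> NEW (unique so far: 4)
  Token 5: 'dog' -> NEW (unique so far: 5)
  Token 6: 'broke' -> NEW (unique so far: 6)
  Token 7: 'never' -> NEW (unique so far: 7)
  Token 8: 'few' -> NEW (unique so far: 8)
  Token 9: 'walks' -> NEW (unique so far: 9)
Unique types: ('broke', 'doctor', 'dog', 'few', 'never', 'opened', 'sad', 'walks', 'writes')
Vocabulary size: 9

9


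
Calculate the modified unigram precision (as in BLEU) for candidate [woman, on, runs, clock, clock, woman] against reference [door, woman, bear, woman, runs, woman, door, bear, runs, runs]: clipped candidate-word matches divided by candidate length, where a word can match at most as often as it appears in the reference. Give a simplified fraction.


Reference word counts: {'bear': 2, 'door': 2, 'runs': 3, 'woman': 3}
Checking each candidate word (with clipping):
  'woman' -> in reference (ref count 3, used 1/3) -> match (matches: 1)
  'on' -> not in reference -> no match (matches: 1)
  'runs' -> in reference (ref count 3, used 1/3) -> match (matches: 2)
  'clock' -> not in reference -> no match (matches: 2)
  'clock' -> not in reference -> no match (matches: 2)
  'woman' -> in reference (ref count 3, used 2/3) -> match (matches: 3)
Clipped matches: 3, Candidate length: 6
Precision = 3/6 = 1/2

1/2


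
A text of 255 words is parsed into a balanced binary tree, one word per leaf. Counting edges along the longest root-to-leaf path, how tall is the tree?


In a balanced binary tree with n leaves the deepest leaf is ceil(log2(n)) edges below the root.
log2(255) = 7.9944
ceil(7.9944) = 8
height (edges) = 8

8


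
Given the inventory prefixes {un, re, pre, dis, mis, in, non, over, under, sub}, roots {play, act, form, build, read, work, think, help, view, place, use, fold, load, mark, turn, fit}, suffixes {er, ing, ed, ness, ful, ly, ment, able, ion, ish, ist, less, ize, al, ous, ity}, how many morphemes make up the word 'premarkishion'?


Segmenting 'premarkishion' against the inventory:
  'pre' -> prefix (morpheme 1)
  'mark' -> root (morpheme 2)
  'ish' -> suffix (morpheme 3)
  'ion' -> suffix (morpheme 4)
Total morphemes: 4

4


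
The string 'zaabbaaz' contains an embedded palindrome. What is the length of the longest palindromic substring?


Scanning 'zaabbaaz' for palindromic substrings.
Substring at positions 0-7: 'zaabbaaz'.
Check: reverse('zaabbaaz') = 'zaabbaaz' -> palindrome confirmed.
No longer palindromic substring exists; longest length = 8

8


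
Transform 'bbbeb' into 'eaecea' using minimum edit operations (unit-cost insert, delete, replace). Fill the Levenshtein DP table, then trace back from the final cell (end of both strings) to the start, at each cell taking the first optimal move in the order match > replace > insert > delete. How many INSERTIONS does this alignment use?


Edit distance = 5. Backtracking from cell (5, 6) with preference match > replace > insert > delete,
then listing the resulting alignment 'bbbeb' -> 'eaecea' left to right:
  Step 1: insert 'e' [insertion #1]
  Step 2: replace b->a
  Step 3: replace b->e
  Step 4: replace b->c
  Step 5: keep 'e'
  Step 6: replace b->a
Total insertions: 1

1


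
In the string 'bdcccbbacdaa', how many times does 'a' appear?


Scanning 'bdcccbbacdaa' for 'a':
  Position 7: 'a' -> MATCH (count: 1)
  Position 10: 'a' -> MATCH (count: 2)
  Position 11: 'a' -> MATCH (count: 3)
Total occurrences of 'a': 3

3


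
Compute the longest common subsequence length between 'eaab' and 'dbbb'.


DP table for LCS of 'eaab' and 'dbbb':
       d  b  b  b
    0  0  0  0  0
  e 0  0  0  0  0
  a 0  0  0  0  0
  a 0  0  0  0  0
  b 0  0  1  1  1
LCS: 'b'
LCS length = 1

1


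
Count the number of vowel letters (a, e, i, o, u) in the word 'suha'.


Scanning each character of 'suha':
  Position 1: 's' -> consonant (running count: 0)
  Position 2: 'u' -> vowel (running count: 1)
  Position 3: 'h' -> consonant (running count: 1)
  Position 4: 'a' -> vowel (running count: 2)
Total vowels: 2

2


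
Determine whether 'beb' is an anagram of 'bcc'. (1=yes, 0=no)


Sort characters of 'beb': 'bbe'
Sort characters of 'bcc': 'bcc'
Sorted forms differ -> they are NOT anagrams
Result: 0

0


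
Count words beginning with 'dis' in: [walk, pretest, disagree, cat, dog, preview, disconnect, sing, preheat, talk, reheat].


Checking each word for prefix 'dis':
  'walk' -> no (count: 0)
  'pretest' -> no (count: 0)
  'disagree' -> YES, starts with 'dis' (count: 1)
  'cat' -> no (count: 1)
  'dog' -> no (count: 1)
  'preview' -> no (count: 1)
  'disconnect' -> YES, starts with 'dis' (count: 2)
  'sing' -> no (count: 2)
  'preheat' -> no (count: 2)
  'talk' -> no (count: 2)
  'reheat' -> no (count: 2)
Total with prefix 'dis': 2

2


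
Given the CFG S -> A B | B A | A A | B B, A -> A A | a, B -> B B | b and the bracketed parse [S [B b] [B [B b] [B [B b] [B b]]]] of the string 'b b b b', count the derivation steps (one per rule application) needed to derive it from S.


Every bracketed nonterminal node [X ...] in the tree is produced by exactly one rule application.
Reading the tree off as a leftmost derivation:
  Step 1: S  =>  B B   (applied S -> B B)
  Step 2: B B  =>  b B   (applied B -> b)
  Step 3: b B  =>  b B B   (applied B -> B B)
  Step 4: b B B  =>  b b B   (applied B -> b)
  Step 5: b b B  =>  b b B B   (applied B -> B B)
  Step 6: b b B B  =>  b b b B   (applied B -> b)
  Step 7: b b b B  =>  b b b b   (applied B -> b)
Final yield: b b b b
Total rewrite steps: 7

7


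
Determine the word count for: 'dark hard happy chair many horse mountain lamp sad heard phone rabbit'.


Counting words by splitting on spaces:
  Word 1: 'dark'
  Word 2: 'hard'
  Word 3: 'happy'
  Word 4: 'chair'
  Word 5: 'many'
  Word 6: 'horse'
  Word 7: 'mountain'
  Word 8: 'lamp'
  Word 9: 'sad'
  Word 10: 'heard'
  Word 11: 'phone'
  Word 12: 'rabbit'
Total words: 12

12


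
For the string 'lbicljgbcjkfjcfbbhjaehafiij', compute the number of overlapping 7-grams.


String 'lbicljgbcjkfjcfbbhjaehafiij' has length L = 27.
Number of overlapping n-grams = L - n + 1
Substituting: 27 - 7 + 1 = 21

21


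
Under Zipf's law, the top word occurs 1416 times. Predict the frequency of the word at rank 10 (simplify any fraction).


Zipf's law: freq(rank) = f1 / rank
f1 = 1416, rank = 10
freq = 1416 / 10
GCD(1416, 10) = 2
Simplified: 708/5

708/5


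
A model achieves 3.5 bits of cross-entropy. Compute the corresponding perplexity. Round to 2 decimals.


Perplexity formula: PP = 2^H
H = 3.5
PP = 2^3.5
Decompose: 2^3.5 = 2^3 * 2^0.5 = 2^3 * sqrt(2)
2^3 = 8, sqrt(2) ~ 1.4142136
PP ~ 8 * 1.4142136 = 11.3137088
Rounded to 2 decimals: 11.31

11.31


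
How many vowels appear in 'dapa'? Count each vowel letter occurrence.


Scanning each character of 'dapa':
  Position 1: 'd' -> consonant (running count: 0)
  Position 2: 'a' -> vowel (running count: 1)
  Position 3: 'p' -> consonant (running count: 1)
  Position 4: 'a' -> vowel (running count: 2)
Total vowels: 2

2


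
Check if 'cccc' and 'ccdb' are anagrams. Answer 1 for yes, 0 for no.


Sort characters of 'cccc': 'cccc'
Sort characters of 'ccdb': 'bccd'
Sorted forms differ -> they are NOT anagrams
Result: 0

0


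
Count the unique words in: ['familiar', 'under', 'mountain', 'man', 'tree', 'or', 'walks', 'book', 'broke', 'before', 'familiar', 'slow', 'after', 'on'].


Listing all tokens and tracking unique types:
  Token 1: 'familiar' -> NEW (unique so far: 1)
  Token 2: 'under' -> NEW (unique so far: 2)
  Token 3: 'mountain' -> NEW (unique so far: 3)
  Token 4: 'man' -> NEW (unique so far: 4)
  Token 5: 'tree' -> NEW (unique so far: 5)
  Token 6: 'or' -> NEW (unique so far: 6)
  Token 7: 'walks' -> NEW (unique so far: 7)
  Token 8: 'book' -> NEW (unique so far: 8)
  Token 9: 'broke' -> NEW (unique so far: 9)
  Token 10: 'before' -> NEW (unique so far: 10)
  Token 11: 'familiar' -> duplicate (unique so far: 10)
  Token 12: 'slow' -> NEW (unique so far: 11)
  Token 13: 'after' -> NEW (unique so far: 12)
  Token 14: 'on' -> NEW (unique so far: 13)
Unique types: ('after', 'before', 'book', 'broke', 'familiar', 'man', 'mountain', 'on', 'or', 'slow', 'tree', 'under', 'walks')
Vocabulary size: 13

13


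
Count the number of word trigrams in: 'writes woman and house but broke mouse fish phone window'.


Word trigrams from [10] words:
  Trigram 1: (writes woman and)
  Trigram 2: (woman and house)
  Trigram 3: (and house but)
  Trigram 4: (house but broke)
  Trigram 5: (but broke mouse)
  Trigram 6: (broke mouse fish)
  Trigram 7: (mouse fish phone)
  Trigram 8: (fish phone window)
Total word trigrams: 10 - 2 = 8

8


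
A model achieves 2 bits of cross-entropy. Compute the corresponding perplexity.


Perplexity formula: PP = 2^H
H = 2
PP = 2^2
Steps: 2^1 = 2, 2^2 = 4
PP = 4

4


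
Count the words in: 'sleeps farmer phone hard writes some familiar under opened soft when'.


Counting words by splitting on spaces:
  Word 1: 'sleeps'
  Word 2: 'farmer'
  Word 3: 'phone'
  Word 4: 'hard'
  Word 5: 'writes'
  Word 6: 'some'
  Word 7: 'familiar'
  Word 8: 'under'
  Word 9: 'opened'
  Word 10: 'soft'
  Word 11: 'when'
Total words: 11

11


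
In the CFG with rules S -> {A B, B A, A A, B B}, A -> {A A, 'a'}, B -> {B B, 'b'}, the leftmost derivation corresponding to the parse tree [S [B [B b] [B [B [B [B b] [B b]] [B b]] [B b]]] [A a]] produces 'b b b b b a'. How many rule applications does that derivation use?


Every bracketed nonterminal node [X ...] in the tree is produced by exactly one rule application.
Reading the tree off as a leftmost derivation:
  Step 1: S  =>  B A   (applied S -> B A)
  Step 2: B A  =>  B B A   (applied B -> B B)
  Step 3: B B A  =>  b B A   (applied B -> b)
  Step 4: b B A  =>  b B B A   (applied B -> B B)
  Step 5: b B B A  =>  b B B B A   (applied B -> B B)
  Step 6: b B B B A  =>  b B B B B A   (applied B -> B B)
  Step 7: b B B B B A  =>  b b B B B A   (applied B -> b)
  Step 8: b b B B B A  =>  b b b B B A   (applied B -> b)
  Step 9: b b b B B A  =>  b b b b B A   (applied B -> b)
  Step 10: b b b b B A  =>  b b b b b A   (applied B -> b)
  Step 11: b b b b b A  =>  b b b b b a   (applied A -> a)
Final yield: b b b b b a
Total rewrite steps: 11

11


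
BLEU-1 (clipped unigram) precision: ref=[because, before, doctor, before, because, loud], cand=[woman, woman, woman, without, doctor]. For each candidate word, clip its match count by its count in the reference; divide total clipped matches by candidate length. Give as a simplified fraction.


Reference word counts: {'because': 2, 'before': 2, 'doctor': 1, 'loud': 1}
Checking each candidate word (with clipping):
  'woman' -> not in reference -> no match (matches: 0)
  'woman' -> not in reference -> no match (matches: 0)
  'woman' -> not in reference -> no match (matches: 0)
  'without' -> not in reference -> no match (matches: 0)
  'doctor' -> in reference (ref count 1, used 1/1) -> match (matches: 1)
Clipped matches: 1, Candidate length: 5
Precision = 1/5

1/5


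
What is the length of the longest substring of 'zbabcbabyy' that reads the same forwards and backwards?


Scanning 'zbabcbabyy' for palindromic substrings.
Substring at positions 1-7: 'babcbab'.
Check: reverse('babcbab') = 'babcbab' -> palindrome confirmed.
Neighbouring characters ('z' / 'y') break symmetry, so it cannot extend further.
No longer palindromic substring exists; longest length = 7

7


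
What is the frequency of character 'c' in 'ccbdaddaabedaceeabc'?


Scanning 'ccbdaddaabedaceeabc' for 'c':
  Position 0: 'c' -> MATCH (count: 1)
  Position 1: 'c' -> MATCH (count: 2)
  Position 13: 'c' -> MATCH (count: 3)
  Position 18: 'c' -> MATCH (count: 4)
Total occurrences of 'c': 4

4


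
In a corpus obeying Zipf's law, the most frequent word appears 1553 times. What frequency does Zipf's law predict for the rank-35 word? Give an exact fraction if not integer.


Zipf's law: freq(rank) = f1 / rank
f1 = 1553, rank = 35
freq = 1553 / 35
GCD(1553, 35) = 1
Simplified: 1553/35

1553/35


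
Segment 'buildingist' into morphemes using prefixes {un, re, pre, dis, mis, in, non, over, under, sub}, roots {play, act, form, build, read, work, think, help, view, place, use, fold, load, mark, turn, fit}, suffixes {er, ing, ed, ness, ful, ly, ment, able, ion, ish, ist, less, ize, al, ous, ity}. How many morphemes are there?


Segmenting 'buildingist' against the inventory:
  'build' -> root (morpheme 1)
  'ing' -> suffix (morpheme 2)
  'ist' -> suffix (morpheme 3)
Total morphemes: 3

3


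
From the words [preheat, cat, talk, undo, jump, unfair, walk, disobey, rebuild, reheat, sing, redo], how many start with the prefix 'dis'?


Checking each word for prefix 'dis':
  'preheat' -> no (count: 0)
  'cat' -> no (count: 0)
  'talk' -> no (count: 0)
  'undo' -> no (count: 0)
  'jump' -> no (count: 0)
  'unfair' -> no (count: 0)
  'walk' -> no (count: 0)
  'disobey' -> YES, starts with 'dis' (count: 1)
  'rebuild' -> no (count: 1)
  'reheat' -> no (count: 1)
  'sing' -> no (count: 1)
  'redo' -> no (count: 1)
Total with prefix 'dis': 1

1


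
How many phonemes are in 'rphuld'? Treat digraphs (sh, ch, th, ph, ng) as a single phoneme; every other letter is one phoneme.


Parsing 'rphuld' greedily, digraphs first:
  'r' -> consonant phoneme (phonemes so far: 1)
  'ph' -> digraph (1 consonant phoneme) (phonemes so far: 2)
  'u' -> vowel phoneme (phonemes so far: 3)
  'l' -> consonant phoneme (phonemes so far: 4)
  'd' -> consonant phoneme (phonemes so far: 5)
Total phonemes: 5

5


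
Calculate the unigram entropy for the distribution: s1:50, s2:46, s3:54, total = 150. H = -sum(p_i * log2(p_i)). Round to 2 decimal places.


Computing entropy H = -sum(p_i * log2(p_i)):
  s1: p = 50/150 = 0.3333, -p*log2(p) = 0.5283
  s2: p = 46/150 = 0.3067, -p*log2(p) = 0.5229
  s3: p = 54/150 = 0.3600, -p*log2(p) = 0.5306
H = sum of terms = 1.5818
Rounded to 2 decimals: 1.58

1.58


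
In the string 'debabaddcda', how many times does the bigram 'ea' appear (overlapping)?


Scanning 'debabaddcda' for bigram 'ea':
  Position 0: 'de' -> no
  Position 1: 'eb' -> no
  Position 2: 'ba' -> no
  Position 3: 'ab' -> no
  Position 4: 'ba' -> no
  Position 5: 'ad' -> no
  Position 6: 'dd' -> no
  Position 7: 'dc' -> no
  Position 8: 'cd' -> no
  Position 9: 'da' -> no
Total matches: 0

0


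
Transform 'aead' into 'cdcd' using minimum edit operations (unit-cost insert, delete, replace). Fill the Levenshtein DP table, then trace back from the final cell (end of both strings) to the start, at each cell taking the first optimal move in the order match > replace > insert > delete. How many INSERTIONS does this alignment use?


Edit distance = 3. Backtracking from cell (4, 4) with preference match > replace > insert > delete,
then listing the resulting alignment 'aead' -> 'cdcd' left to right:
  Step 1: replace a->c
  Step 2: replace e->d
  Step 3: replace a->c
  Step 4: keep 'd'
Total insertions: 0

0


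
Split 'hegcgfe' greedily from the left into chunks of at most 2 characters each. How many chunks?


'hegcgfe' has 7 characters.
Chunking with max size 2:
  Chunk 1: 'he' (positions 0-1)
  Chunk 2: 'gc' (positions 2-3)
  Chunk 3: 'gf' (positions 4-5)
  Chunk 4: 'e' (positions 6-6)
Total chunks: ceil(7 / 2) = 4

4


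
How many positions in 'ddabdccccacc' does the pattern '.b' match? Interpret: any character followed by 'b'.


Pattern: .b means any character followed by 'b'.
Scanning 'ddabdccccacc' position-by-position:
  Pos 0: window 'dd' -> no
  Pos 1: window 'da' -> no
  Pos 2: window 'ab' -> MATCH
  Pos 3: window 'bd' -> no
  Pos 4: window 'dc' -> no
  Pos 5: window 'cc' -> no
  Pos 6: window 'cc' -> no
  Pos 7: window 'cc' -> no
  Pos 8: window 'ca' -> no
  Pos 9: window 'ac' -> no
  Pos 10: window 'cc' -> no
  Pos 11: window 'c' -> no
Total matches: 1

1


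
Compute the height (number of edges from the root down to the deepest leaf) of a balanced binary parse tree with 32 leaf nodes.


In a balanced binary tree with n leaves the deepest leaf is ceil(log2(n)) edges below the root.
log2(32) = 5.0000
ceil(5.0000) = 5
height (edges) = 5

5


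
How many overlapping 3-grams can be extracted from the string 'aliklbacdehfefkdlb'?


String 'aliklbacdehfefkdlb' has length L = 18.
Number of overlapping n-grams = L - n + 1
Substituting: 18 - 3 + 1 = 16

16


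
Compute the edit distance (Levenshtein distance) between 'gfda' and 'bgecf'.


Building DP table for s1='gfda' (len 4) and s2='bgecf' (len 5):
       b  g  e  c  f
    0  1  2  3  4  5
  g 1  1  1  2  3  4
  f 2  2  2  2  3  3
  d 3  3  3  3  3  4
  a 4  4  4  4  4  4
Edit distance = dp[4][5] = 4

4


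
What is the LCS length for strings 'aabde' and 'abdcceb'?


DP table for LCS of 'aabde' and 'abdcceb':
       a  b  d  c  c  e  b
    0  0  0  0  0  0  0  0
  a 0  1  1  1  1  1  1  1
  a 0  1  1  1  1  1  1  1
  b 0  1  2  2  2  2  2  2
  d 0  1  2  3  3  3  3  3
  e 0  1  2  3  3  3  4  4
LCS: 'abde'
LCS length = 4

4


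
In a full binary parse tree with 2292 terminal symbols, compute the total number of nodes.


Leaf nodes (terminals): 2292
Internal nodes = n - 1 = 2292 - 1 = 2291
Total = leaves + internal = 2292 + 2291 = 4583

4583


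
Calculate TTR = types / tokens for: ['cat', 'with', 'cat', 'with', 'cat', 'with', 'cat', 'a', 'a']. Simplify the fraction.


Tokens: 9
Unique types: ('a', 'cat', 'with') = 3
TTR = 3/9
Simplify: divide both by 3 -> 1/3
TTR = 1/3

1/3


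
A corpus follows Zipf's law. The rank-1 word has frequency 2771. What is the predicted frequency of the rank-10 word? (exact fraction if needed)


Zipf's law: freq(rank) = f1 / rank
f1 = 2771, rank = 10
freq = 2771 / 10
GCD(2771, 10) = 1
Simplified: 2771/10

2771/10


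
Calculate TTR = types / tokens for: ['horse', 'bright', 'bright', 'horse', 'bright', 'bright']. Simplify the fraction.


Tokens: 6
Unique types: ('bright', 'horse') = 2
TTR = 2/6
Simplify: divide both by 2 -> 1/3
TTR = 1/3

1/3


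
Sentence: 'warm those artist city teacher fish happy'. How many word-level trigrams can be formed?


Word trigrams from [7] words:
  Trigram 1: (warm those artist)
  Trigram 2: (those artist city)
  Trigram 3: (artist city teacher)
  Trigram 4: (city teacher fish)
  Trigram 5: (teacher fish happy)
Total word trigrams: 7 - 2 = 5

5
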